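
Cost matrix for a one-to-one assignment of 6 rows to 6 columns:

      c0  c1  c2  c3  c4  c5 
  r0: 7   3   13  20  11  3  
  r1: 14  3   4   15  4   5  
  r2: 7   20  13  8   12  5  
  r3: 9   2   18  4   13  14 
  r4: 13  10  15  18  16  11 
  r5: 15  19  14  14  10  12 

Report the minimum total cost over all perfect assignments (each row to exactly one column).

optimal assignment: row0→col5 (cost 3), row1→col2 (cost 4), row2→col0 (cost 7), row3→col3 (cost 4), row4→col1 (cost 10), row5→col4 (cost 10)
total = 3 + 4 + 7 + 4 + 10 + 10 = 38

Minimum assignment cost: 38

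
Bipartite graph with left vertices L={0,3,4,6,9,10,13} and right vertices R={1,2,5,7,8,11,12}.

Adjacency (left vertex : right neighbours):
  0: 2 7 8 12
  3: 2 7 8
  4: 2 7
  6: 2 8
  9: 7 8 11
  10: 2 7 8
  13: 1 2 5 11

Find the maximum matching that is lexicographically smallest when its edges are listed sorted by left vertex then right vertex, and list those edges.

Lex-smallest maximum matching: {(0,12), (3,2), (4,7), (6,8), (9,11), (13,1)}

|M| = 6 (so the lex-smallest maximum matching has 6 edges)
process left vertices in ascending order; for each, take the smallest-labelled available neighbour that still permits 6 edges overall, or leave it unmatched if none does
lex-smallest matching: {0-12, 3-2, 4-7, 6-8, 9-11, 13-1}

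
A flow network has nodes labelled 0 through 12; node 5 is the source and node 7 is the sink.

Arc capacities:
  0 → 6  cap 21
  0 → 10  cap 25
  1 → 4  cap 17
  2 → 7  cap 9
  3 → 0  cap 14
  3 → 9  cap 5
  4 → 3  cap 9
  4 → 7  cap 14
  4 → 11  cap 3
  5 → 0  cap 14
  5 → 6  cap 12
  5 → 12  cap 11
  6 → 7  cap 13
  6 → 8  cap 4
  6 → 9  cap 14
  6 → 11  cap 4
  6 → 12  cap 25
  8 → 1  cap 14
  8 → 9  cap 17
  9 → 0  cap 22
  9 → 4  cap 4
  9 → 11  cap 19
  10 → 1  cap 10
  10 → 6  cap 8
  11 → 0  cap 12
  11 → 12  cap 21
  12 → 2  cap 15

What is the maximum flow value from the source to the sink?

augment #1: 5→6→7 bottleneck 12, total now 12
augment #2: 5→0→6→7 bottleneck 1, total now 13
augment #3: 5→12→2→7 bottleneck 9, total now 22
augment #4: 5→0→6→9→4→7 bottleneck 4, total now 26
augment #5: 5→0→10→1→4→7 bottleneck 9, total now 35

Maximum flow value: 35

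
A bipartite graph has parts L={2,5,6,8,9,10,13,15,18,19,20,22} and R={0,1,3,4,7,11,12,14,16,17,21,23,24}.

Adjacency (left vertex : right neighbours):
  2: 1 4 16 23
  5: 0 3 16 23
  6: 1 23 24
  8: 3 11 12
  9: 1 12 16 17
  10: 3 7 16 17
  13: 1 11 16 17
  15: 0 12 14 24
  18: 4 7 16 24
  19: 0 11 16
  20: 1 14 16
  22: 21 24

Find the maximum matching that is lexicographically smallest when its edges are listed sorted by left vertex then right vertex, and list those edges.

|M| = 12 (so the lex-smallest maximum matching has 12 edges)
process left vertices in ascending order; for each, take the smallest-labelled available neighbour that still permits 12 edges overall, or leave it unmatched if none does
lex-smallest matching: {2-1, 5-0, 6-23, 8-3, 9-12, 10-7, 13-11, 15-24, 18-4, 19-16, 20-14, 22-21}

Lex-smallest maximum matching: {(2,1), (5,0), (6,23), (8,3), (9,12), (10,7), (13,11), (15,24), (18,4), (19,16), (20,14), (22,21)}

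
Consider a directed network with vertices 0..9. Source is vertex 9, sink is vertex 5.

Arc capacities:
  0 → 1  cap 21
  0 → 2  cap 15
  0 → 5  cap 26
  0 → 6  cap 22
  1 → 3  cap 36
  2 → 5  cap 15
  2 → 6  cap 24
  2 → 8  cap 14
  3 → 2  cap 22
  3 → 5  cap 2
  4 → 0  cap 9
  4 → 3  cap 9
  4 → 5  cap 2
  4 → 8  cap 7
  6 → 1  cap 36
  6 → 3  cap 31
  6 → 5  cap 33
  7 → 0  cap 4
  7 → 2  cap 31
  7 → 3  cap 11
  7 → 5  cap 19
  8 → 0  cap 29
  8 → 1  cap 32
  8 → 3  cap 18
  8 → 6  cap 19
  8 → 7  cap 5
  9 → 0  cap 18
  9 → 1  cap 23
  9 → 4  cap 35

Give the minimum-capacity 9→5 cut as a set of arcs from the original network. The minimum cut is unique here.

augment #1: 9→0→5 push 18
augment #2: 9→4→5 push 2
augment #3: 9→1→3→5 push 2
augment #4: 9→4→0→5 push 8
augment #5: 9→1→3→2→5 push 15
augment #6: 9→4→0→6→5 push 1
augment #7: 9→4→8→6→5 push 7
augment #8: 9→1→3→2→6→5 push 6
augment #9: 9→4→3→2→6→5 push 1
max flow = 60; residual-reachable set from 9 gives S-side
cut edges (S→T): {(3,2), (3,5), (4,0), (4,5), (4,8), (9,0)} total cap 60

Min-cut arcs: {(3,2), (3,5), (4,0), (4,5), (4,8), (9,0)} (total capacity 60)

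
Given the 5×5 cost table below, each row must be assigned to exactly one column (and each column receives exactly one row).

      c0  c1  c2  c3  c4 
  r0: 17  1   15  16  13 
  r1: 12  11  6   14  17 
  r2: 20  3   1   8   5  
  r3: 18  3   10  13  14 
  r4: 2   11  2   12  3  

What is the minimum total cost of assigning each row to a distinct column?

Minimum assignment cost: 27

optimal assignment: row0→col1 (cost 1), row1→col2 (cost 6), row2→col4 (cost 5), row3→col3 (cost 13), row4→col0 (cost 2)
total = 1 + 6 + 5 + 13 + 2 = 27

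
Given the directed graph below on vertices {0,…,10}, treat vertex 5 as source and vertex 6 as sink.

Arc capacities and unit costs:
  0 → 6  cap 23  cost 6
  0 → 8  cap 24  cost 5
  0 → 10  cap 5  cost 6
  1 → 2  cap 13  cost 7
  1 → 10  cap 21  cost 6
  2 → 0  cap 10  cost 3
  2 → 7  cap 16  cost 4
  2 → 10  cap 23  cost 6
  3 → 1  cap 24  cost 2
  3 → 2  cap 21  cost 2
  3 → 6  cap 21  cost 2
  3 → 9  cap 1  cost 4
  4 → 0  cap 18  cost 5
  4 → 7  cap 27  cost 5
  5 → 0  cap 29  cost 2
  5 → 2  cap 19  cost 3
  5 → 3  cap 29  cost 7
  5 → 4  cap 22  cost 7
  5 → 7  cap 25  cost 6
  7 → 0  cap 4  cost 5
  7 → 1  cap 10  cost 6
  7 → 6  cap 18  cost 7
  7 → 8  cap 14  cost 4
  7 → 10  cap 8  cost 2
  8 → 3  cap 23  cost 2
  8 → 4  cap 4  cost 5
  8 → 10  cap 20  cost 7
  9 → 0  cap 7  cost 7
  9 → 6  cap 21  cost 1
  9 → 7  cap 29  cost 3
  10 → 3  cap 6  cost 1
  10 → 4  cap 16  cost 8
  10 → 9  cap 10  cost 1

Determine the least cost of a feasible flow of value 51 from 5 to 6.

shortest-cost path #1: 5→0→6 push 23 @ unit cost 8 (adds 184)
shortest-cost path #2: 5→3→6 push 21 @ unit cost 9 (adds 189)
shortest-cost path #3: 5→7→10→9→6 push 7 @ unit cost 10 (adds 70)
total cost = 443

Minimum cost for 51 units: 443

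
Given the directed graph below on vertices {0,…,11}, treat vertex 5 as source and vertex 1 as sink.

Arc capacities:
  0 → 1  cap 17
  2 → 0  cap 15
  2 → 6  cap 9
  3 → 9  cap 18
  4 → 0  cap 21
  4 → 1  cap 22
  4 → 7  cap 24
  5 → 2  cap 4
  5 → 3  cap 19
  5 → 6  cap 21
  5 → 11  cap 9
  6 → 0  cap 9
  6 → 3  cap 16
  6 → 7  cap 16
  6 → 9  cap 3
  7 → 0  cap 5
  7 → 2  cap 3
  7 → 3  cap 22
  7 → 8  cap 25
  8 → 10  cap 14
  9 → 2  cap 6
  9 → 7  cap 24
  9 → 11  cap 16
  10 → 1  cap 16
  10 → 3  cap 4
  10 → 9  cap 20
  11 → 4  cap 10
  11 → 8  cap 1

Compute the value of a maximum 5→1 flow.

Maximum flow value: 41

augment #1: 5→2→0→1 bottleneck 4, total now 4
augment #2: 5→6→0→1 bottleneck 9, total now 13
augment #3: 5→11→4→1 bottleneck 9, total now 22
augment #4: 5→6→7→0→1 bottleneck 4, total now 26
augment #5: 5→3→9→11→4→1 bottleneck 1, total now 27
augment #6: 5→6→7→8→10→1 bottleneck 8, total now 35
augment #7: 5→3→9→7→8→10→1 bottleneck 6, total now 41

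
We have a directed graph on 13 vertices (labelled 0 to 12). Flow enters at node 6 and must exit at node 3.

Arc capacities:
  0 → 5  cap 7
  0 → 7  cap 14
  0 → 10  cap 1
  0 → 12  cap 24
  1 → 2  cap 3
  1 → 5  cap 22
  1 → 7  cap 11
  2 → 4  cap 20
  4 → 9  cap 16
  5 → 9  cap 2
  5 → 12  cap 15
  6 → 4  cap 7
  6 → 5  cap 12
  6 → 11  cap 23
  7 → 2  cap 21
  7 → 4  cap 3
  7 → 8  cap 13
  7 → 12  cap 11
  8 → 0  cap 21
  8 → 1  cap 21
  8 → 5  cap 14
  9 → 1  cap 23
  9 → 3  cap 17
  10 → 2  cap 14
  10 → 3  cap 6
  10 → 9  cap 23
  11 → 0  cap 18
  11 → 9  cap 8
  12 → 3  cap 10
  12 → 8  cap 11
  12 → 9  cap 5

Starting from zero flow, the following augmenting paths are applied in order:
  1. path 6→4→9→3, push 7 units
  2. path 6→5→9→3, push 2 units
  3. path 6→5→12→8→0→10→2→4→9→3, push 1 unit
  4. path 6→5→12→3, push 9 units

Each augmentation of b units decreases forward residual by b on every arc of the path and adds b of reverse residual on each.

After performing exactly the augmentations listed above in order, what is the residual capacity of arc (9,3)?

Residual capacity of (9,3): 7

after path 1 (6→4→9→3, push 7): res(9,3)=10
after path 2 (6→5→9→3, push 2): res(9,3)=8
after path 3 (6→5→12→8→0→10→2→4→9→3, push 1): res(9,3)=7
after path 4 (6→5→12→3, push 9): res(9,3)=7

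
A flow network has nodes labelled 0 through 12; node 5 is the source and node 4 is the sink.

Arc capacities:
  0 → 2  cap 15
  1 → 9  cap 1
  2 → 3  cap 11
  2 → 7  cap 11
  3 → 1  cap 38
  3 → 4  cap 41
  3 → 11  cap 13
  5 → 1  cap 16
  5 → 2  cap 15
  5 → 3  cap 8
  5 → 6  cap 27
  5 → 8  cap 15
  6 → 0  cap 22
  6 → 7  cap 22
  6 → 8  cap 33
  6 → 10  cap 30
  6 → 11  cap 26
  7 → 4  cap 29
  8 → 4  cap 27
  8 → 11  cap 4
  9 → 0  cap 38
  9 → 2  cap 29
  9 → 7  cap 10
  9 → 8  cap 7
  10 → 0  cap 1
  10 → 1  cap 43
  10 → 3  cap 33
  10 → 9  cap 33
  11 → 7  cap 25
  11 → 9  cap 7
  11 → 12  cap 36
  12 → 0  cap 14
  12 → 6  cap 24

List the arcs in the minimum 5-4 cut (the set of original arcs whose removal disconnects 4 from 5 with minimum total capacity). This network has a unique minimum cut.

Min-cut arcs: {(1,9), (5,2), (5,3), (5,6), (5,8)} (total capacity 66)

augment #1: 5→3→4 push 8
augment #2: 5→8→4 push 15
augment #3: 5→2→3→4 push 11
augment #4: 5→2→7→4 push 4
augment #5: 5→6→7→4 push 22
augment #6: 5→6→8→4 push 5
augment #7: 5→1→9→7→4 push 1
max flow = 66; residual-reachable set from 5 gives S-side
cut edges (S→T): {(1,9), (5,2), (5,3), (5,6), (5,8)} total cap 66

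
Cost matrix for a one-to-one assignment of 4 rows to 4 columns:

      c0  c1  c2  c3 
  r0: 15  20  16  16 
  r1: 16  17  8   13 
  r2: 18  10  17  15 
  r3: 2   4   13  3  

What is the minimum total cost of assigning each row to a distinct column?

one of 2 optimal assignments: row0→col0 (cost 15), row1→col2 (cost 8), row2→col1 (cost 10), row3→col3 (cost 3)
total = 15 + 8 + 10 + 3 = 36

Minimum assignment cost: 36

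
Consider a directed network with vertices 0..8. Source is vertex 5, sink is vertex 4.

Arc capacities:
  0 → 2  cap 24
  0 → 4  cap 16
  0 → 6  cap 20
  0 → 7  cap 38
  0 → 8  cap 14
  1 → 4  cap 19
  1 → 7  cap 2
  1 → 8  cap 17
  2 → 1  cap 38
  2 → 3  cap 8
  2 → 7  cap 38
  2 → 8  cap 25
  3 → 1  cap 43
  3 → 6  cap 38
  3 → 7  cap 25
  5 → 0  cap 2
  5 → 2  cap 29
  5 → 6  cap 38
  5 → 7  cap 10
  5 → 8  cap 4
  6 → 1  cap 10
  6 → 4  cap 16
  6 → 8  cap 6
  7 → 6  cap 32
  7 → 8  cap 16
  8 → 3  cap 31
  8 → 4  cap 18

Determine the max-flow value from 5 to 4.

Maximum flow value: 55

augment #1: 5→0→4 bottleneck 2, total now 2
augment #2: 5→6→4 bottleneck 16, total now 18
augment #3: 5→8→4 bottleneck 4, total now 22
augment #4: 5→2→1→4 bottleneck 19, total now 41
augment #5: 5→2→8→4 bottleneck 10, total now 51
augment #6: 5→6→8→4 bottleneck 4, total now 55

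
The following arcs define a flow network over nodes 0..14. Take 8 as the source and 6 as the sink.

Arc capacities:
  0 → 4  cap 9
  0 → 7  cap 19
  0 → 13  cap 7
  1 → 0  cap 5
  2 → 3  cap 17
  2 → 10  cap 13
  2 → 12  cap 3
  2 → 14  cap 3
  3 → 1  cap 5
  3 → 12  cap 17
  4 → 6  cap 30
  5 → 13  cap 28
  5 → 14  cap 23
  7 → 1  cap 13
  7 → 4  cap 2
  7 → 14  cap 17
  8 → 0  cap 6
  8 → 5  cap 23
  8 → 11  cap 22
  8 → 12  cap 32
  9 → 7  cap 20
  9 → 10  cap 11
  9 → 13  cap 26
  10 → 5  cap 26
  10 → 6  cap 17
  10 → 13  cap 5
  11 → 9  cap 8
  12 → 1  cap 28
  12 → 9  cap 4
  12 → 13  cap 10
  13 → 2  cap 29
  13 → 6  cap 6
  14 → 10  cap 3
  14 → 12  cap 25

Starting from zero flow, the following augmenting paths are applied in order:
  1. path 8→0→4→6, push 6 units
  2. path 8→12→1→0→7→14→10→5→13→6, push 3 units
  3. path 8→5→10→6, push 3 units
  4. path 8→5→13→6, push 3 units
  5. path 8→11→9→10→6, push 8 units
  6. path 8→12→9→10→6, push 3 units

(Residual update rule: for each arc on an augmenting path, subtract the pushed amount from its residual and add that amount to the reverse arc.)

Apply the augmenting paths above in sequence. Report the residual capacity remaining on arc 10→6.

Residual capacity of (10,6): 3

after path 1 (8→0→4→6, push 6): res(10,6)=17
after path 2 (8→12→1→0→7→14→10→5→13→6, push 3): res(10,6)=17
after path 3 (8→5→10→6, push 3): res(10,6)=14
after path 4 (8→5→13→6, push 3): res(10,6)=14
after path 5 (8→11→9→10→6, push 8): res(10,6)=6
after path 6 (8→12→9→10→6, push 3): res(10,6)=3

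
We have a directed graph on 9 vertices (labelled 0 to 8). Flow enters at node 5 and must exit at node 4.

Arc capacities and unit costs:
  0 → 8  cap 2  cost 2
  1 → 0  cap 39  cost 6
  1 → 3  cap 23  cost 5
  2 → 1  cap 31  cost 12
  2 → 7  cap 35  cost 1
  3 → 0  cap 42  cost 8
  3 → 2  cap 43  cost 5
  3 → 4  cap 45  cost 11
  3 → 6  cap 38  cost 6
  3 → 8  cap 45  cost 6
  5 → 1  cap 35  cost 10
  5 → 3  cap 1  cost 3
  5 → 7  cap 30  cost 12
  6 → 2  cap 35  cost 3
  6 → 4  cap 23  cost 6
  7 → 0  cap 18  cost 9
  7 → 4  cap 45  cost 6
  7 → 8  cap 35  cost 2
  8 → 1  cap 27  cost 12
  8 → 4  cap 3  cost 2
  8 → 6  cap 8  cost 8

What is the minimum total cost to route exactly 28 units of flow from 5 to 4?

shortest-cost path #1: 5→3→8→4 push 1 @ unit cost 11 (adds 11)
shortest-cost path #2: 5→7→8→4 push 2 @ unit cost 16 (adds 32)
shortest-cost path #3: 5→7→4 push 25 @ unit cost 18 (adds 450)
total cost = 493

Minimum cost for 28 units: 493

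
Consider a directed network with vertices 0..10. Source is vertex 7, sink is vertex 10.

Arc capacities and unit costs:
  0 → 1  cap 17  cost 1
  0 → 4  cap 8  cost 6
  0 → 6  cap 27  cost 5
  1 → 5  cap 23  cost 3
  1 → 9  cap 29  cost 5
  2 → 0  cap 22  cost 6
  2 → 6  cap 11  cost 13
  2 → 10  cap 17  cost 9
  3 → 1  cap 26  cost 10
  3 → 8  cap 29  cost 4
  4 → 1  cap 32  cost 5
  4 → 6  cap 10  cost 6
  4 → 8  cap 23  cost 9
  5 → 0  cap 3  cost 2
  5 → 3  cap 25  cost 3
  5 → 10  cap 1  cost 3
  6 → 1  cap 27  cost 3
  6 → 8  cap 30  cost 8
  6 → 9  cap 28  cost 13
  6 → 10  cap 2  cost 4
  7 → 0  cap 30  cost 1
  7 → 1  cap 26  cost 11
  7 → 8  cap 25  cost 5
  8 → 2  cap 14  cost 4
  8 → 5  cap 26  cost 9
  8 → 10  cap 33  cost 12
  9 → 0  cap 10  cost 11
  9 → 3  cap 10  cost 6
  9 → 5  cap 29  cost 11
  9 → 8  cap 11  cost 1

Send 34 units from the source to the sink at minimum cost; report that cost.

shortest-cost path #1: 7→0→1→5→10 push 1 @ unit cost 8 (adds 8)
shortest-cost path #2: 7→0→6→10 push 2 @ unit cost 10 (adds 20)
shortest-cost path #3: 7→8→10 push 25 @ unit cost 17 (adds 425)
shortest-cost path #4: 7→0→1→9→8→10 push 6 @ unit cost 20 (adds 120)
total cost = 573

Minimum cost for 34 units: 573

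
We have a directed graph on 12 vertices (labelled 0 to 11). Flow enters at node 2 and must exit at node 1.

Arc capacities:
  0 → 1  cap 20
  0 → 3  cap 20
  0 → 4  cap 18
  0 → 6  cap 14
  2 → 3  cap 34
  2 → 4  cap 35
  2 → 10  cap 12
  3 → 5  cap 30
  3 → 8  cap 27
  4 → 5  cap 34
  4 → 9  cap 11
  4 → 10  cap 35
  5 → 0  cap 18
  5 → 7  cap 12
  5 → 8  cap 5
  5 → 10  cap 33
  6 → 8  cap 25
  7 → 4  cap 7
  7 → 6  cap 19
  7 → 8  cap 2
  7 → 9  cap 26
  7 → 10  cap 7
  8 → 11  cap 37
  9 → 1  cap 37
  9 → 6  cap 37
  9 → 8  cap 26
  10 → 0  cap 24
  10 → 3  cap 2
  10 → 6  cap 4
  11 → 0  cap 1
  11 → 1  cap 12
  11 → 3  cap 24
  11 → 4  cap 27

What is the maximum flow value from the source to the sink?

augment #1: 2→4→9→1 bottleneck 11, total now 11
augment #2: 2→10→0→1 bottleneck 12, total now 23
augment #3: 2→3→5→0→1 bottleneck 8, total now 31
augment #4: 2→3→8→11→1 bottleneck 12, total now 43
augment #5: 2→3→5→7→9→1 bottleneck 12, total now 55

Maximum flow value: 55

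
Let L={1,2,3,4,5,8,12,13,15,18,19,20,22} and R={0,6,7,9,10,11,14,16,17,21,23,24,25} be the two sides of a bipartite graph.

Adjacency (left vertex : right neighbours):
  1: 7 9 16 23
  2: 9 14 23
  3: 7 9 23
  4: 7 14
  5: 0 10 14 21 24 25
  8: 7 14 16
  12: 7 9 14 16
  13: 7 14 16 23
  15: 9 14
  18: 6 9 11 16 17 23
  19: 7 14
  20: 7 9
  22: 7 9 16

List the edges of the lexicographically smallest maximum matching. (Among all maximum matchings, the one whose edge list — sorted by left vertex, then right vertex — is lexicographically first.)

|M| = 7 (so the lex-smallest maximum matching has 7 edges)
process left vertices in ascending order; for each, take the smallest-labelled available neighbour that still permits 7 edges overall, or leave it unmatched if none does
lex-smallest matching: {1-7, 2-9, 3-23, 4-14, 5-0, 8-16, 18-6}

Lex-smallest maximum matching: {(1,7), (2,9), (3,23), (4,14), (5,0), (8,16), (18,6)}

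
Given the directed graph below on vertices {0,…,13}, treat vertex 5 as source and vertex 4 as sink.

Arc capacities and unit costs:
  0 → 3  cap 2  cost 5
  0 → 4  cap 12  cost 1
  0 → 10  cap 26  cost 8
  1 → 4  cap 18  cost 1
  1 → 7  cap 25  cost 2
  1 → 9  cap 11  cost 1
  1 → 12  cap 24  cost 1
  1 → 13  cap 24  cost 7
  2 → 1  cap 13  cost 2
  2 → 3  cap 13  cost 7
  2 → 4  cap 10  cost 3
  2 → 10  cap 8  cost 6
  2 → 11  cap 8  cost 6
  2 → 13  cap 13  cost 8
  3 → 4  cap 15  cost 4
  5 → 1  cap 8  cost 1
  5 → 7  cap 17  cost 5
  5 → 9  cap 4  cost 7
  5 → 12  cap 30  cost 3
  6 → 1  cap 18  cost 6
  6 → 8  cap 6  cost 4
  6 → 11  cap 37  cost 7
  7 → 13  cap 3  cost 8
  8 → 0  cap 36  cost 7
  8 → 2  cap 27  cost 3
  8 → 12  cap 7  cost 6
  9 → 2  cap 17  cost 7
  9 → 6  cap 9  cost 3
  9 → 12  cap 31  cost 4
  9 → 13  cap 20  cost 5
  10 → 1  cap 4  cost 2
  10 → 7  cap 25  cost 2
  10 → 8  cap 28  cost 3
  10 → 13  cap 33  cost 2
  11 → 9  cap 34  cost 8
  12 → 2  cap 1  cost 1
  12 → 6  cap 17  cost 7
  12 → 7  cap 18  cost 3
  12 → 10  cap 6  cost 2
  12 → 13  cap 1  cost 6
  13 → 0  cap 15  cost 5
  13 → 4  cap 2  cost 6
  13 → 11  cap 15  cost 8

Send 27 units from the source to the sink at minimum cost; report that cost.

shortest-cost path #1: 5→1→4 push 8 @ unit cost 2 (adds 16)
shortest-cost path #2: 5→12→2→4 push 1 @ unit cost 7 (adds 7)
shortest-cost path #3: 5→12→10→1→4 push 4 @ unit cost 8 (adds 32)
shortest-cost path #4: 5→12→10→13→4 push 2 @ unit cost 13 (adds 26)
shortest-cost path #5: 5→12→13→0→4 push 1 @ unit cost 15 (adds 15)
shortest-cost path #6: 5→9→2→4 push 4 @ unit cost 17 (adds 68)
shortest-cost path #7: 5→12→6→1→4 push 6 @ unit cost 17 (adds 102)
shortest-cost path #8: 5→7→13→0→4 push 1 @ unit cost 19 (adds 19)
total cost = 285

Minimum cost for 27 units: 285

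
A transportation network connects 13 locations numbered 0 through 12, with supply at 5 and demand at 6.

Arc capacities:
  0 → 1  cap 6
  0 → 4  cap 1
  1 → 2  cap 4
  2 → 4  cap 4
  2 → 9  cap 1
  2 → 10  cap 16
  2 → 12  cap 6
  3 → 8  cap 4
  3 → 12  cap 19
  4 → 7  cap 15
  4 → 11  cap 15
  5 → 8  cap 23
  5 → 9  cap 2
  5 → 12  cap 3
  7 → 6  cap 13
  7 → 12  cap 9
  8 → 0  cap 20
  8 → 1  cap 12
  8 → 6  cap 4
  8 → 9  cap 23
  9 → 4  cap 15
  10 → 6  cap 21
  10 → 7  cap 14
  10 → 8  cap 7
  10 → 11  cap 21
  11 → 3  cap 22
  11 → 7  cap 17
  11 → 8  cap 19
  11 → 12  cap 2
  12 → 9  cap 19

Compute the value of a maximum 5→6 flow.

Maximum flow value: 21

augment #1: 5→8→6 bottleneck 4, total now 4
augment #2: 5→9→4→7→6 bottleneck 2, total now 6
augment #3: 5→8→0→4→7→6 bottleneck 1, total now 7
augment #4: 5→8→1→2→10→6 bottleneck 4, total now 11
augment #5: 5→8→9→4→7→6 bottleneck 10, total now 21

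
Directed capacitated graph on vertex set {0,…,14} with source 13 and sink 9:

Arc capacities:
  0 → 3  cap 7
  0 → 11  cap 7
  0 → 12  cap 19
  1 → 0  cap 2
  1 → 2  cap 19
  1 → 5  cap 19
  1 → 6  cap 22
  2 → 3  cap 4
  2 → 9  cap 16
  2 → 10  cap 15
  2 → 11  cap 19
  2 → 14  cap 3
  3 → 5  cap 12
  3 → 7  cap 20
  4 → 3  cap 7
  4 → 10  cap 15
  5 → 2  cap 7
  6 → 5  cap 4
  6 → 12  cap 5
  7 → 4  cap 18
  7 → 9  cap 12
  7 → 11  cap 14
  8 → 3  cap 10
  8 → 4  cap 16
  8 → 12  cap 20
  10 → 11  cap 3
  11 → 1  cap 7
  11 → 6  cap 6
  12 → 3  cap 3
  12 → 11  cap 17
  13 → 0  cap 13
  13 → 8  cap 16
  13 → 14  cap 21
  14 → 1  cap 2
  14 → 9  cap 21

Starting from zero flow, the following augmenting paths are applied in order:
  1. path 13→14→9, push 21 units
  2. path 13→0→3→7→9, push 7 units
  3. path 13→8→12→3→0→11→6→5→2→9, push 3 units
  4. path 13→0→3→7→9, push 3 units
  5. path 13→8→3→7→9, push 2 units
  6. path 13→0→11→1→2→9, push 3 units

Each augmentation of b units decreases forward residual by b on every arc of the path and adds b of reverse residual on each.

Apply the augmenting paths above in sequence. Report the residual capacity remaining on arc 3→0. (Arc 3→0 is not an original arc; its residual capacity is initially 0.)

Residual capacity of (3,0): 7

after path 1 (13→14→9, push 21): res(3,0)=0
after path 2 (13→0→3→7→9, push 7): res(3,0)=7
after path 3 (13→8→12→3→0→11→6→5→2→9, push 3): res(3,0)=4
after path 4 (13→0→3→7→9, push 3): res(3,0)=7
after path 5 (13→8→3→7→9, push 2): res(3,0)=7
after path 6 (13→0→11→1→2→9, push 3): res(3,0)=7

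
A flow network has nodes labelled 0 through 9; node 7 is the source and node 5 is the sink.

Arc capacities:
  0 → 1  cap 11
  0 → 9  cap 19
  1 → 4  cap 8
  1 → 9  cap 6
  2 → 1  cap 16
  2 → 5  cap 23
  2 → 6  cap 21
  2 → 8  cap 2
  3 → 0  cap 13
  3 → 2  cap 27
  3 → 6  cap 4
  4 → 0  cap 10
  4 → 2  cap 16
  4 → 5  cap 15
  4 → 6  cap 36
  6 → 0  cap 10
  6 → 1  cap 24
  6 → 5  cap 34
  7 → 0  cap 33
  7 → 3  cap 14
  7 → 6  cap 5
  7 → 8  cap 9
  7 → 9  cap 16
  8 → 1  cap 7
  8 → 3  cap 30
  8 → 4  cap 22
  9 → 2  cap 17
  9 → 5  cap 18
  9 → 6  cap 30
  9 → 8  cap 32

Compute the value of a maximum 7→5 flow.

augment #1: 7→6→5 bottleneck 5, total now 5
augment #2: 7→9→5 bottleneck 16, total now 21
augment #3: 7→0→9→5 bottleneck 2, total now 23
augment #4: 7→3→2→5 bottleneck 14, total now 37
augment #5: 7→8→4→5 bottleneck 9, total now 46
augment #6: 7→0→1→4→5 bottleneck 6, total now 52
augment #7: 7→0→9→2→5 bottleneck 9, total now 61
augment #8: 7→0→9→6→5 bottleneck 8, total now 69
augment #9: 7→0→1→4→6→5 bottleneck 2, total now 71
augment #10: 7→0→1→9→6→5 bottleneck 3, total now 74

Maximum flow value: 74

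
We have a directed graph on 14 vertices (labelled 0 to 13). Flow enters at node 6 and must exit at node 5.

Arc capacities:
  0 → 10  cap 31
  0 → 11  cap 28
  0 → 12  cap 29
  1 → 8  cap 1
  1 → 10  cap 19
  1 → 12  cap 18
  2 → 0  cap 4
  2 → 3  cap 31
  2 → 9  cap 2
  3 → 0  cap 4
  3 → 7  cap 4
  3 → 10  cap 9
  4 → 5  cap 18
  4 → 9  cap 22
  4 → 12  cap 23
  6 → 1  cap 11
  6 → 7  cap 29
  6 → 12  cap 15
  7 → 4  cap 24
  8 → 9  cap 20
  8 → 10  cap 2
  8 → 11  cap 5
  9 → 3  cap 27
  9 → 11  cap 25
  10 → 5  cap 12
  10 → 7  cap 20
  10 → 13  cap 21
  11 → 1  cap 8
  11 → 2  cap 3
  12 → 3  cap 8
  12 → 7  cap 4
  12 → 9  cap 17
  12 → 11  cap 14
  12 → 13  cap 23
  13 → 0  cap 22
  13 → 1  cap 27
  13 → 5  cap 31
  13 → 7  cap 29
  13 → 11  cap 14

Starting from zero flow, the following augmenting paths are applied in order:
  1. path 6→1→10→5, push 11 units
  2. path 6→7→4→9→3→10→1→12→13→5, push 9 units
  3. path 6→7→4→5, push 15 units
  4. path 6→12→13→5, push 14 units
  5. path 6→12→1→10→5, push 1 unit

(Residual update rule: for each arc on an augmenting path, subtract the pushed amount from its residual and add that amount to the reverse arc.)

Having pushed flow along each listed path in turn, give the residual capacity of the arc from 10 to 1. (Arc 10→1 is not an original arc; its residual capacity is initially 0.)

after path 1 (6→1→10→5, push 11): res(10,1)=11
after path 2 (6→7→4→9→3→10→1→12→13→5, push 9): res(10,1)=2
after path 3 (6→7→4→5, push 15): res(10,1)=2
after path 4 (6→12→13→5, push 14): res(10,1)=2
after path 5 (6→12→1→10→5, push 1): res(10,1)=3

Residual capacity of (10,1): 3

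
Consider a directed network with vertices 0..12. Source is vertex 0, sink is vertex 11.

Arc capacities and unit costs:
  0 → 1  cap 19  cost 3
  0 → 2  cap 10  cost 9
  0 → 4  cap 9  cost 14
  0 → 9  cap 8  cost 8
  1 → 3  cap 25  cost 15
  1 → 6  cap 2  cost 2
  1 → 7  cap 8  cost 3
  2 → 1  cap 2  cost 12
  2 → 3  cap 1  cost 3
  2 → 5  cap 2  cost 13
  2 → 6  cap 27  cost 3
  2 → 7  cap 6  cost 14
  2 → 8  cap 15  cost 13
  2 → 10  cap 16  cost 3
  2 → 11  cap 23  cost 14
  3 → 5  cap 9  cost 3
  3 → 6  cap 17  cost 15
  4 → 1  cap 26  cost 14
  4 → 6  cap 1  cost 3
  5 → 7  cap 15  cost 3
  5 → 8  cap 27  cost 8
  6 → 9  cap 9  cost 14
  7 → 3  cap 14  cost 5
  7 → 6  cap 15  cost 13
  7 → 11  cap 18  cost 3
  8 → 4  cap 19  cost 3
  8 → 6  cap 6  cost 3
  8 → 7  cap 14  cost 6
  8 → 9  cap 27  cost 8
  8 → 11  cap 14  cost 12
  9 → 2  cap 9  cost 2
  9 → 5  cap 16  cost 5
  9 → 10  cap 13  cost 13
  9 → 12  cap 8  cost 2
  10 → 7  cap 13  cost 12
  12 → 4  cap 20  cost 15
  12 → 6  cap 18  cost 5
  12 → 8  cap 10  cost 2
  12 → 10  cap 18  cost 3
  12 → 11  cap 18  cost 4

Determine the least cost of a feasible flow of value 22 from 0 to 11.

shortest-cost path #1: 0→1→7→11 push 8 @ unit cost 9 (adds 72)
shortest-cost path #2: 0→9→12→11 push 8 @ unit cost 14 (adds 112)
shortest-cost path #3: 0→2→3→5→7→11 push 1 @ unit cost 21 (adds 21)
shortest-cost path #4: 0→2→11 push 5 @ unit cost 23 (adds 115)
total cost = 320

Minimum cost for 22 units: 320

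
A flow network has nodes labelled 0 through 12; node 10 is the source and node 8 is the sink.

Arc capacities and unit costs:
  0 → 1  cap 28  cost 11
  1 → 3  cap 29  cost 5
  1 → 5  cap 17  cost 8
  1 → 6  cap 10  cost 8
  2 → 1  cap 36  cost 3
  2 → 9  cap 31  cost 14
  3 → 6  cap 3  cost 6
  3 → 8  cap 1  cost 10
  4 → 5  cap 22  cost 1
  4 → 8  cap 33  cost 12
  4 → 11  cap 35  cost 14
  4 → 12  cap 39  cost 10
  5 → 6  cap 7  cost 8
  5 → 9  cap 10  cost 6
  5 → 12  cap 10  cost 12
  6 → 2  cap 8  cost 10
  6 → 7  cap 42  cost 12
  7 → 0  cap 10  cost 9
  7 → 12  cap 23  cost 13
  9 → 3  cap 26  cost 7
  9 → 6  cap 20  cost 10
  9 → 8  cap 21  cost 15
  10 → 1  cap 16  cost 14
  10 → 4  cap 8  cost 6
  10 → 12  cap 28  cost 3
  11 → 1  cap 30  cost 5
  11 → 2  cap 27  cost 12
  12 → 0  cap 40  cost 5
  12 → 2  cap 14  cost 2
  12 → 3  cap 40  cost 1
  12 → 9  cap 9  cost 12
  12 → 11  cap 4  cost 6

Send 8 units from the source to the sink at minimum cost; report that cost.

shortest-cost path #1: 10→12→3→8 push 1 @ unit cost 14 (adds 14)
shortest-cost path #2: 10→4→8 push 7 @ unit cost 18 (adds 126)
total cost = 140

Minimum cost for 8 units: 140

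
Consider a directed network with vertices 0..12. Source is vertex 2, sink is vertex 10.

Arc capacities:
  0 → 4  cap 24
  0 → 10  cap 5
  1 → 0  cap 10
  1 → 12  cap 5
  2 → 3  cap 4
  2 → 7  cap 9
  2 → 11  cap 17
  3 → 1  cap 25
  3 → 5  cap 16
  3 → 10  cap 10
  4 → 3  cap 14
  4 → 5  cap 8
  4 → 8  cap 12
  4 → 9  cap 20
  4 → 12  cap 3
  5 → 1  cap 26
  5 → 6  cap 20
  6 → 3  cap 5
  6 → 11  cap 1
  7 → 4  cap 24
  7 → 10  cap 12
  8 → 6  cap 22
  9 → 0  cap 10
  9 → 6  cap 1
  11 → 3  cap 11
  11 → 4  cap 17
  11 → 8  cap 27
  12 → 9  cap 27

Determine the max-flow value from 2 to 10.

augment #1: 2→3→10 bottleneck 4, total now 4
augment #2: 2→7→10 bottleneck 9, total now 13
augment #3: 2→11→3→10 bottleneck 6, total now 19
augment #4: 2→11→3→1→0→10 bottleneck 5, total now 24

Maximum flow value: 24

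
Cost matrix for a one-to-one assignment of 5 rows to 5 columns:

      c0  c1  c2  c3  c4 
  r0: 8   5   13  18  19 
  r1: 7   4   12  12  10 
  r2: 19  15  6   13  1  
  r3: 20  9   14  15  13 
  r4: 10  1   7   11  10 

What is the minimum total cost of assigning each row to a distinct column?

one of 2 optimal assignments: row0→col0 (cost 8), row1→col1 (cost 4), row2→col4 (cost 1), row3→col3 (cost 15), row4→col2 (cost 7)
total = 8 + 4 + 1 + 15 + 7 = 35

Minimum assignment cost: 35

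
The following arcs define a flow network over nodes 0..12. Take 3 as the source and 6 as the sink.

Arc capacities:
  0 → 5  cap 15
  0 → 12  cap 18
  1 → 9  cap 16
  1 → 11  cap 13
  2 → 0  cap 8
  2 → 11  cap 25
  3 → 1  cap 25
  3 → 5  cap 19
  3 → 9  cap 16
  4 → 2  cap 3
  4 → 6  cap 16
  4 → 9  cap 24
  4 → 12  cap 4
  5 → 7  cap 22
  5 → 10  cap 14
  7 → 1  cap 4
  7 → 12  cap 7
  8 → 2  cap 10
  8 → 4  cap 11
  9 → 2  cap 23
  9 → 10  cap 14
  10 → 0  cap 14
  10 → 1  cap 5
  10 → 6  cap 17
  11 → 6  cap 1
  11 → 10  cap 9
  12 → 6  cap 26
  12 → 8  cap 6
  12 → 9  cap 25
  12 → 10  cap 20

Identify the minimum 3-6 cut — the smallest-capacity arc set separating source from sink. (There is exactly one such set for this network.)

augment #1: 3→1→11→6 push 1
augment #2: 3→5→10→6 push 14
augment #3: 3→9→10→6 push 3
augment #4: 3→5→7→12→6 push 5
augment #5: 3→9→2→0→12→6 push 8
augment #6: 3→9→10→0→12→6 push 5
augment #7: 3→1→9→10→0→12→6 push 5
augment #8: 3→1→9→10→5→7→12→6 push 1
augment #9: 3→1→11→10→5→7→12→6 push 1
max flow = 43; residual-reachable set from 3 gives S-side
cut edges (S→T): {(0,12), (7,12), (10,6), (11,6)} total cap 43

Min-cut arcs: {(0,12), (7,12), (10,6), (11,6)} (total capacity 43)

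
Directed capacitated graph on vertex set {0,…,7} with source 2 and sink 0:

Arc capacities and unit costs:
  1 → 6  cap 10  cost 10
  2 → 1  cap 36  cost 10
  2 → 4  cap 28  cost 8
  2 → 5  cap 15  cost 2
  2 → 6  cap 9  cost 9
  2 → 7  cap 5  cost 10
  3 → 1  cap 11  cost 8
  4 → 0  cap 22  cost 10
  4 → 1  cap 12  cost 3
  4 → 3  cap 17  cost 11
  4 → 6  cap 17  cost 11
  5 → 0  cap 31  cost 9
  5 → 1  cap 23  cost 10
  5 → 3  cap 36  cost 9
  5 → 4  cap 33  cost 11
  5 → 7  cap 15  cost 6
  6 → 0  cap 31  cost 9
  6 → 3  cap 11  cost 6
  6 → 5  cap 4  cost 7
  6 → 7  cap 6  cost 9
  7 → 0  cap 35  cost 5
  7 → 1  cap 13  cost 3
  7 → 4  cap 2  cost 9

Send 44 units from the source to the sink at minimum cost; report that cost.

Minimum cost for 44 units: 672

shortest-cost path #1: 2→5→0 push 15 @ unit cost 11 (adds 165)
shortest-cost path #2: 2→7→0 push 5 @ unit cost 15 (adds 75)
shortest-cost path #3: 2→4→0 push 22 @ unit cost 18 (adds 396)
shortest-cost path #4: 2→6→0 push 2 @ unit cost 18 (adds 36)
total cost = 672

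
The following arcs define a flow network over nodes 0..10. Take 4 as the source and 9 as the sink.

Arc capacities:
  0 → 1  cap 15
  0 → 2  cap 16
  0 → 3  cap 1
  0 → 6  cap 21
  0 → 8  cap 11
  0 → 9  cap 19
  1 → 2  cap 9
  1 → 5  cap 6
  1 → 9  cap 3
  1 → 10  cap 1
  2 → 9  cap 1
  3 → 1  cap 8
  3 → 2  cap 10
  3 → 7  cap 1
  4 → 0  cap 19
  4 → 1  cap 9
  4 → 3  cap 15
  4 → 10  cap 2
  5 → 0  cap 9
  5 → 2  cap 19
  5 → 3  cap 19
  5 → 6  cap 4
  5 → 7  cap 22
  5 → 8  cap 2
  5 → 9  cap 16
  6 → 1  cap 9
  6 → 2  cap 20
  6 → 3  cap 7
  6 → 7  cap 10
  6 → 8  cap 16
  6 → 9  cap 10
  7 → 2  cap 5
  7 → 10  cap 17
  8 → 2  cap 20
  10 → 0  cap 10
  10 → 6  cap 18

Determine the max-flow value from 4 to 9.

augment #1: 4→0→9 bottleneck 19, total now 19
augment #2: 4→1→9 bottleneck 3, total now 22
augment #3: 4→1→2→9 bottleneck 1, total now 23
augment #4: 4→1→5→9 bottleneck 5, total now 28
augment #5: 4→10→6→9 bottleneck 2, total now 30
augment #6: 4→3→1→5→9 bottleneck 1, total now 31
augment #7: 4→3→1→10→6→9 bottleneck 1, total now 32
augment #8: 4→3→7→10→6→9 bottleneck 1, total now 33

Maximum flow value: 33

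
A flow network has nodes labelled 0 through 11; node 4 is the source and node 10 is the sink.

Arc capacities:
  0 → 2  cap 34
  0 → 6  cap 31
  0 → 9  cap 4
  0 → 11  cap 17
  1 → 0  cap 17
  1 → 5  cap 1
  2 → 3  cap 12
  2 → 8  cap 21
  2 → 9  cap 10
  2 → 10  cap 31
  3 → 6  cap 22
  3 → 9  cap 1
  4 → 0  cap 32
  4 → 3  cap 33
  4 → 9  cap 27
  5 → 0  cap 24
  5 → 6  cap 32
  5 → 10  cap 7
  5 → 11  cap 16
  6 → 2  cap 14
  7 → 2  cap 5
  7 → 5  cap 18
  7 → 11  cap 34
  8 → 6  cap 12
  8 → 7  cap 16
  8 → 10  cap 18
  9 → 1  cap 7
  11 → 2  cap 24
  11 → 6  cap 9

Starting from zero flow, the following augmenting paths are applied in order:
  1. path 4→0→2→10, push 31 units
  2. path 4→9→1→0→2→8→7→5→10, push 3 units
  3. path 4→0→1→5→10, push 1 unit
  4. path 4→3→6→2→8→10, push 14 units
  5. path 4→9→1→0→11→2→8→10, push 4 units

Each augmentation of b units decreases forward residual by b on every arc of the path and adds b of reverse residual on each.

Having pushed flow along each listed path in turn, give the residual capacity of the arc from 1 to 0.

Residual capacity of (1,0): 11

after path 1 (4→0→2→10, push 31): res(1,0)=17
after path 2 (4→9→1→0→2→8→7→5→10, push 3): res(1,0)=14
after path 3 (4→0→1→5→10, push 1): res(1,0)=15
after path 4 (4→3→6→2→8→10, push 14): res(1,0)=15
after path 5 (4→9→1→0→11→2→8→10, push 4): res(1,0)=11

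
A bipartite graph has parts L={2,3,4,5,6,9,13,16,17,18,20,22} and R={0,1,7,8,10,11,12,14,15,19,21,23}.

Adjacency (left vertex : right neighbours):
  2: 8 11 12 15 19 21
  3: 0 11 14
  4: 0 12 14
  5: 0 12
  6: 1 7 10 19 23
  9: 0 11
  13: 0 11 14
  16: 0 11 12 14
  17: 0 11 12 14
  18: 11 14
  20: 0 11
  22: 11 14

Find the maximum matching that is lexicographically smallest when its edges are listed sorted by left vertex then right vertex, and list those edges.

Lex-smallest maximum matching: {(2,8), (3,0), (4,12), (6,1), (9,11), (13,14)}

|M| = 6 (so the lex-smallest maximum matching has 6 edges)
process left vertices in ascending order; for each, take the smallest-labelled available neighbour that still permits 6 edges overall, or leave it unmatched if none does
lex-smallest matching: {2-8, 3-0, 4-12, 6-1, 9-11, 13-14}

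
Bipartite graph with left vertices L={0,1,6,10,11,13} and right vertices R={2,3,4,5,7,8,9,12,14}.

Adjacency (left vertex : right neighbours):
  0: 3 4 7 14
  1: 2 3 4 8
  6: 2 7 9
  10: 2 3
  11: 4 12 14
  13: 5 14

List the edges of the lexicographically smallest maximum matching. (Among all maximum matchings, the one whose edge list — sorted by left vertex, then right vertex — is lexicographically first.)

|M| = 6 (so the lex-smallest maximum matching has 6 edges)
process left vertices in ascending order; for each, take the smallest-labelled available neighbour that still permits 6 edges overall, or leave it unmatched if none does
lex-smallest matching: {0-3, 1-4, 6-7, 10-2, 11-12, 13-5}

Lex-smallest maximum matching: {(0,3), (1,4), (6,7), (10,2), (11,12), (13,5)}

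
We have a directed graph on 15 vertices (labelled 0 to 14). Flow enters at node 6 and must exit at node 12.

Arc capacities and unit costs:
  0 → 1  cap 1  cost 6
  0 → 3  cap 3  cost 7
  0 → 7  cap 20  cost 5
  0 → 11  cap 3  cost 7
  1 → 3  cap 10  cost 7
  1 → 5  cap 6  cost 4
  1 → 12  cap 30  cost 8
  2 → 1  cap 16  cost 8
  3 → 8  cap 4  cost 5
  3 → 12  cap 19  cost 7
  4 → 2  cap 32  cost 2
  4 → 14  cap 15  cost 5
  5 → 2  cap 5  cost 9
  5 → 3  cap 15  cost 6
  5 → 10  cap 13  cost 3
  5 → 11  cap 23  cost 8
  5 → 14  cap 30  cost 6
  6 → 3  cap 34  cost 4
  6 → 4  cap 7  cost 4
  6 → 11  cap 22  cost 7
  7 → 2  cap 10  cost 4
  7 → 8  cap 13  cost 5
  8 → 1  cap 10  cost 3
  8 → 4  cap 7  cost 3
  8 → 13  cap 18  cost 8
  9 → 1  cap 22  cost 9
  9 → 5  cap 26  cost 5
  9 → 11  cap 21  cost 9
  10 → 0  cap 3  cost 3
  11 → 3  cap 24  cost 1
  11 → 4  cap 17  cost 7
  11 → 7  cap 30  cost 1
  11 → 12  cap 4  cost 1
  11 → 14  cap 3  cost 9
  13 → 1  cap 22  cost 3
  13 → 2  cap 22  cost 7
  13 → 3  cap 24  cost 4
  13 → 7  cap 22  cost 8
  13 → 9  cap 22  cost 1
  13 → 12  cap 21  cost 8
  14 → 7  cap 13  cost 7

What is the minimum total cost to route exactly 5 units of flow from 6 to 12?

shortest-cost path #1: 6→11→12 push 4 @ unit cost 8 (adds 32)
shortest-cost path #2: 6→3→12 push 1 @ unit cost 11 (adds 11)
total cost = 43

Minimum cost for 5 units: 43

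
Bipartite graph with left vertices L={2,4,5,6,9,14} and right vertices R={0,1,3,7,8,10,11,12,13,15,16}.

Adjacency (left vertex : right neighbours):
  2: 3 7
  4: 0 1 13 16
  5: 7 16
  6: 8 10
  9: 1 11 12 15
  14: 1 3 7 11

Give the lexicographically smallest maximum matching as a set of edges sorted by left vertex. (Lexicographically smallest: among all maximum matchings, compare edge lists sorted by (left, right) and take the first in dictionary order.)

Lex-smallest maximum matching: {(2,3), (4,0), (5,7), (6,8), (9,1), (14,11)}

|M| = 6 (so the lex-smallest maximum matching has 6 edges)
process left vertices in ascending order; for each, take the smallest-labelled available neighbour that still permits 6 edges overall, or leave it unmatched if none does
lex-smallest matching: {2-3, 4-0, 5-7, 6-8, 9-1, 14-11}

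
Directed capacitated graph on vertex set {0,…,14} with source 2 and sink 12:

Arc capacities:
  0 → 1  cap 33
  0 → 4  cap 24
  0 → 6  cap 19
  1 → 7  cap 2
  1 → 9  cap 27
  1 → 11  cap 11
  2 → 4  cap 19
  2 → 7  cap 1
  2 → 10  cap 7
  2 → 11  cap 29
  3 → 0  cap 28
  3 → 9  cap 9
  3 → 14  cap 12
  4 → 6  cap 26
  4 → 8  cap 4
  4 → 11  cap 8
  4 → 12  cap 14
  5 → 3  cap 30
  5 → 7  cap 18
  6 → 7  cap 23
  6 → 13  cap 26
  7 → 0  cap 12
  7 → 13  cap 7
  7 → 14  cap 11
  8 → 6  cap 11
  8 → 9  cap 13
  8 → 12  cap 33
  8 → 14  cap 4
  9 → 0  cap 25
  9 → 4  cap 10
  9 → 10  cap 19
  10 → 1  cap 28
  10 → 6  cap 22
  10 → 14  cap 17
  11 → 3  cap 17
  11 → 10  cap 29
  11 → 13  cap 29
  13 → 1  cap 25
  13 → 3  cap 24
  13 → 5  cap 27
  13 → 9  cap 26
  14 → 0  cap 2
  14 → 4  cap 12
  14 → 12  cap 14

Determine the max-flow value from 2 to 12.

Maximum flow value: 32

augment #1: 2→4→12 bottleneck 14, total now 14
augment #2: 2→4→8→12 bottleneck 4, total now 18
augment #3: 2→7→14→12 bottleneck 1, total now 19
augment #4: 2→10→14→12 bottleneck 7, total now 26
augment #5: 2→11→3→14→12 bottleneck 6, total now 32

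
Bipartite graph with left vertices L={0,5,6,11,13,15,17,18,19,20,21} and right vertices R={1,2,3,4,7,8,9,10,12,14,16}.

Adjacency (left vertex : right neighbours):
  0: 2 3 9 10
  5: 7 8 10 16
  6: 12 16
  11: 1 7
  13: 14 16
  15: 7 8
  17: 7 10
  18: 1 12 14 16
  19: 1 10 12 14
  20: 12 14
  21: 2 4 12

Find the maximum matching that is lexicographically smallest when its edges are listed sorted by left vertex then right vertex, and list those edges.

|M| = 9 (so the lex-smallest maximum matching has 9 edges)
process left vertices in ascending order; for each, take the smallest-labelled available neighbour that still permits 9 edges overall, or leave it unmatched if none does
lex-smallest matching: {0-2, 5-7, 6-12, 11-1, 13-14, 15-8, 17-10, 18-16, 21-4}

Lex-smallest maximum matching: {(0,2), (5,7), (6,12), (11,1), (13,14), (15,8), (17,10), (18,16), (21,4)}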